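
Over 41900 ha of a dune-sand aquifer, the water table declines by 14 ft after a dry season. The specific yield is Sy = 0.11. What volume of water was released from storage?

ΔV ≈ 1.97 × 10^8 m³

A = 41900 ha = 4.19 × 10^8 m²
Δh = 14 ft = 4.267 m
ΔV = Sy × A × Δh = 0.11 × 4.19 × 10^8 m² × 4.267 m = 1.967 × 10^8 m³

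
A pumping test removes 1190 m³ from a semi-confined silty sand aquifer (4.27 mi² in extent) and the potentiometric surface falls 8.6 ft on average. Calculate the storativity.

S ≈ 4.1 × 10^-5

A = 4.27 mi² = 1.106 × 10^7 m²
Δh = 8.6 ft = 2.621 m
S = ΔV / (A × Δh) = 1190 m³ / (1.106 × 10^7 m² × 2.621 m) = 4.105 × 10^-5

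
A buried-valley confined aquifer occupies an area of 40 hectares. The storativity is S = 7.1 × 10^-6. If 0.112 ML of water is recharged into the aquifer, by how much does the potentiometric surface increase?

Δh ≈ 39.4 m

A = 40 hectares = 4 × 10^5 m²
ΔV = 0.112 ML = 112 m³
Δh = ΔV / (S × A) = 112 m³ / (7.1 × 10^-6 × 4 × 10^5 m²) = 39.44 m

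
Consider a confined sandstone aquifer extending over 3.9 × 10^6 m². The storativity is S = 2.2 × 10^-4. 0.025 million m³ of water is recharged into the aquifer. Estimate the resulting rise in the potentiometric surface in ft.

ΔV = 0.025 million m³ = 25000 m³
Δh = ΔV / (S × A) = 25000 m³ / (2.2 × 10^-4 × 3.9 × 10^6 m²) = 29.14 m
Δh = 29.14 m = 95.6 ft

Δh ≈ 95.6 ft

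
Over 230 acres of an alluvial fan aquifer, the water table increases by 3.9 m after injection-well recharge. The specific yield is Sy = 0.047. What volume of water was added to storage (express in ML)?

A = 230 acres = 9.308 × 10^5 m²
ΔV = Sy × A × Δh = 0.047 × 9.308 × 10^5 m² × 3.9 m = 1.706 × 10^5 m³
ΔV = 1.706 × 10^5 m³ = 170.6 ML

ΔV ≈ 171 ML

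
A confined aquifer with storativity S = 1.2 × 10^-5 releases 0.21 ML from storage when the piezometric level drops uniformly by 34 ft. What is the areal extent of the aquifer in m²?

Δh = 34 ft = 10.36 m
ΔV = 0.21 ML = 210 m³
A = ΔV / (S × Δh) = 210 / (1.2 × 10^-5 × 10.36) = 1.689 × 10^6 m²

A ≈ 1.69 × 10^6 m²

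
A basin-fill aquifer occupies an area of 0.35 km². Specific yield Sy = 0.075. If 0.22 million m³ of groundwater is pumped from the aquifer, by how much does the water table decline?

A = 0.35 km² = 3.5 × 10^5 m²
ΔV = 0.22 million m³ = 2.2 × 10^5 m³
Δh = ΔV / (Sy × A) = 2.2 × 10^5 m³ / (0.075 × 3.5 × 10^5 m²) = 8.381 m

Δh ≈ 8.38 m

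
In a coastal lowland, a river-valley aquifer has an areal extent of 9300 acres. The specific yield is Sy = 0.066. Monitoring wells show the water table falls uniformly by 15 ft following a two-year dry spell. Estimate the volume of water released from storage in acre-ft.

A = 9300 acres = 3.764 × 10^7 m²
Δh = 15 ft = 4.572 m
ΔV = Sy × A × Δh = 0.066 × 3.764 × 10^7 m² × 4.572 m = 1.136 × 10^7 m³
ΔV = 1.136 × 10^7 m³ = 9207 acre-ft

ΔV ≈ 9210 acre-ft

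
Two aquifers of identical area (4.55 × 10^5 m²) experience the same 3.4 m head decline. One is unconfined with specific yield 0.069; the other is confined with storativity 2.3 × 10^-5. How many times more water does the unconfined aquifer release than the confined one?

ΔV_u / ΔV_c ≈ 3000

Unconfined: ΔV_u = Sy × A × Δh = 0.069 × 4.55 × 10^5 × 3.4 = 1.067 × 10^5 m³
Confined: ΔV_c = S × A × Δh = 2.3 × 10^-5 × 4.55 × 10^5 × 3.4 = 35.58 m³
Ratio = ΔV_u / ΔV_c = Sy / S = 0.069 / 2.3 × 10^-5 = 3000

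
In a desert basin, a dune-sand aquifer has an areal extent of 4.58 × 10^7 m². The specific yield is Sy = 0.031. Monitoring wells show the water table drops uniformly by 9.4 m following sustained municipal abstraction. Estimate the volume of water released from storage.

ΔV = Sy × A × Δh = 0.031 × 4.58 × 10^7 m² × 9.4 m = 1.335 × 10^7 m³

ΔV ≈ 1.33 × 10^7 m³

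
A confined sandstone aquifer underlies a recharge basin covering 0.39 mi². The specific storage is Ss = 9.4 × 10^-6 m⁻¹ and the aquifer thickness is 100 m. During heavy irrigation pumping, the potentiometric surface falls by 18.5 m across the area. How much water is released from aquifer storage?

S = Ss × b = 9.4 × 10^-6 m⁻¹ × 100 m = 9.4 × 10^-4
A = 0.39 mi² = 1.01 × 10^6 m²
ΔV = S × A × Δh = 9.4 × 10^-4 × 1.01 × 10^6 m² × 18.5 m = 17570 m³

ΔV ≈ 17600 m³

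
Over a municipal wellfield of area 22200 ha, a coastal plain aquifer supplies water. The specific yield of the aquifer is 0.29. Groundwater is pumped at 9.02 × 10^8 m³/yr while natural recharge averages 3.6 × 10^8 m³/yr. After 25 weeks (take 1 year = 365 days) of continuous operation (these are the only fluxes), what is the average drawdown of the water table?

Δh ≈ 4.04 m

A = 22200 ha = 2.22 × 10^8 m²
Net abstraction = 9.02 × 10^8 − 3.6 × 10^8 = 5.42 × 10^8 m³/yr
Q_net = 5.42 × 10^8 m³/yr = 1.485 × 10^6 m³/d
t = 25 weeks = 175 d
ΔV = Q × t = 1.485 × 10^6 m³/d × 175 d = 2.599 × 10^8 m³
Δh = ΔV / (Sy × A) = 2.599 × 10^8 / (0.29 × 2.22 × 10^8) = 4.036 m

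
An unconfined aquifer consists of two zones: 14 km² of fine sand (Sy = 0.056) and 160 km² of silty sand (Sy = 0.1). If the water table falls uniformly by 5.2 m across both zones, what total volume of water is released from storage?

A₁ = 14 km² = 1.4 × 10^7 m²; A₂ = 160 km² = 1.6 × 10^8 m²
ΔV₁ = 0.056 × 1.4 × 10^7 × 5.2 = 4.077 × 10^6 m³
ΔV₂ = 0.1 × 1.6 × 10^8 × 5.2 = 8.32 × 10^7 m³
ΔV = ΔV₁ + ΔV₂ = 8.728 × 10^7 m³

ΔV ≈ 8.73 × 10^7 m³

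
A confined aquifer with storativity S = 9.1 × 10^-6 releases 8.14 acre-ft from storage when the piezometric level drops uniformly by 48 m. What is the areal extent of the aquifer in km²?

A ≈ 23 km²

ΔV = 8.14 acre-ft = 10040 m³
A = ΔV / (S × Δh) = 10040 / (9.1 × 10^-6 × 48) = 2.299 × 10^7 m²
A = 2.299 × 10^7 m² = 22.99 km²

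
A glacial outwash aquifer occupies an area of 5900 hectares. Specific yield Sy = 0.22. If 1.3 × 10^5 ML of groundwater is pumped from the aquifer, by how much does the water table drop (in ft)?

Δh ≈ 32.9 ft

A = 5900 hectares = 5.9 × 10^7 m²
ΔV = 1.3 × 10^5 ML = 1.3 × 10^8 m³
Δh = ΔV / (Sy × A) = 1.3 × 10^8 m³ / (0.22 × 5.9 × 10^7 m²) = 10.02 m
Δh = 10.02 m = 32.86 ft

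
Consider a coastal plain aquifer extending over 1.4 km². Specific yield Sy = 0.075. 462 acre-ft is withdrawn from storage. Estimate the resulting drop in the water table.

Δh ≈ 5.43 m

A = 1.4 km² = 1.4 × 10^6 m²
ΔV = 462 acre-ft = 5.699 × 10^5 m³
Δh = ΔV / (Sy × A) = 5.699 × 10^5 m³ / (0.075 × 1.4 × 10^6 m²) = 5.427 m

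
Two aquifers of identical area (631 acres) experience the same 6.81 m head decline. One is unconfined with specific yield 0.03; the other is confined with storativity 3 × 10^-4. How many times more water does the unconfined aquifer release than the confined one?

A = 631 acres = 2.554 × 10^6 m²
Unconfined: ΔV_u = Sy × A × Δh = 0.03 × 2.554 × 10^6 × 6.81 = 5.217 × 10^5 m³
Confined: ΔV_c = S × A × Δh = 3 × 10^-4 × 2.554 × 10^6 × 6.81 = 5217 m³
Ratio = ΔV_u / ΔV_c = Sy / S = 0.03 / 3 × 10^-4 = 100

ΔV_u / ΔV_c ≈ 100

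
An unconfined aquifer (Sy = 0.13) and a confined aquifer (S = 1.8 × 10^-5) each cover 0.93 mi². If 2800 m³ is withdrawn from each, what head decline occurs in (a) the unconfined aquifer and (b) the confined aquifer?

Δh_u ≈ 0.00894 m; Δh_c ≈ 64.6 m

A = 0.93 mi² = 2.409 × 10^6 m²
Unconfined: Δh_u = ΔV/(Sy·A) = 2800/(0.13 × 2.409 × 10^6) = 0.008942 m
Confined: Δh_c = ΔV/(S·A) = 2800/(1.8 × 10^-5 × 2.409 × 10^6) = 64.58 m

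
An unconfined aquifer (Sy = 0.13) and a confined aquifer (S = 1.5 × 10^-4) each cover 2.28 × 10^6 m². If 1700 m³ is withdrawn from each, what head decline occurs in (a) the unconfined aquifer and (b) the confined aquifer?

Unconfined: Δh_u = ΔV/(Sy·A) = 1700/(0.13 × 2.28 × 10^6) = 0.005735 m
Confined: Δh_c = ΔV/(S·A) = 1700/(1.5 × 10^-4 × 2.28 × 10^6) = 4.971 m

Δh_u ≈ 0.00574 m; Δh_c ≈ 4.97 m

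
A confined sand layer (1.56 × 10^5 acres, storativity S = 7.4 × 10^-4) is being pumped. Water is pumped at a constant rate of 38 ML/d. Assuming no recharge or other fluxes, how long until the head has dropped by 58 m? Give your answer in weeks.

t ≈ 102 weeks

A = 1.56 × 10^5 acres = 6.313 × 10^8 m²
ΔV = S × A × Δh = 7.4 × 10^-4 × 6.313 × 10^8 × 58 = 2.71 × 10^7 m³
Q = 38 ML/d = 38000 m³/d
t = ΔV / Q = 2.71 × 10^7 m³ / 38000 m³/d = 713 d
t = 713 d ≈ 101.9 weeks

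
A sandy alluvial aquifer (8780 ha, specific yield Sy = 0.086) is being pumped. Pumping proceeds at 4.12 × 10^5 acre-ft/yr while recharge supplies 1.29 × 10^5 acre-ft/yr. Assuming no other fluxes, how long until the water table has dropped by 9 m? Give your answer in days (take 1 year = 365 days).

t ≈ 71.1 days

A = 8780 ha = 8.78 × 10^7 m²
ΔV = Sy × A × Δh = 0.086 × 8.78 × 10^7 × 9 = 6.796 × 10^7 m³
Net withdrawal = 4.12 × 10^5 − 1.29 × 10^5 = 2.83 × 10^5 acre-ft/yr = 9.564 × 10^5 m³/d
t = ΔV / Q = 6.796 × 10^7 m³ / 9.564 × 10^5 m³/d = 71.06 d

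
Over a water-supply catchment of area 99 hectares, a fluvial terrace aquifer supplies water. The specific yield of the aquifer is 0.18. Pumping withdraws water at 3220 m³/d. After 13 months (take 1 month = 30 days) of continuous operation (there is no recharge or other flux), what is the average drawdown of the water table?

Δh ≈ 7.05 m

A = 99 hectares = 9.9 × 10^5 m²
t = 13 months = 390 d
ΔV = Q × t = 3220 m³/d × 390 d = 1.256 × 10^6 m³
Δh = ΔV / (Sy × A) = 1.256 × 10^6 / (0.18 × 9.9 × 10^5) = 7.047 m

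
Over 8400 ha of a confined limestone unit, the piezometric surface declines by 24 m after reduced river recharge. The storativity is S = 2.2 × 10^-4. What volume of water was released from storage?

A = 8400 ha = 8.4 × 10^7 m²
ΔV = S × A × Δh = 2.2 × 10^-4 × 8.4 × 10^7 m² × 24 m = 4.435 × 10^5 m³

ΔV ≈ 4.44 × 10^5 m³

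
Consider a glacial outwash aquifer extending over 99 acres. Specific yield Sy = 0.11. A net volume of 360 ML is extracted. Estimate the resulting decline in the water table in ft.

Δh ≈ 26.8 ft

A = 99 acres = 4.006 × 10^5 m²
ΔV = 360 ML = 3.6 × 10^5 m³
Δh = ΔV / (Sy × A) = 3.6 × 10^5 m³ / (0.11 × 4.006 × 10^5 m²) = 8.169 m
Δh = 8.169 m = 26.8 ft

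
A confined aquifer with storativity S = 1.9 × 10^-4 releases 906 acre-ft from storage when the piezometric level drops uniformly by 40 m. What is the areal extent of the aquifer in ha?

A ≈ 14700 ha

ΔV = 906 acre-ft = 1.118 × 10^6 m³
A = ΔV / (S × Δh) = 1.118 × 10^6 / (1.9 × 10^-4 × 40) = 1.47 × 10^8 m²
A = 1.47 × 10^8 m² = 14700 ha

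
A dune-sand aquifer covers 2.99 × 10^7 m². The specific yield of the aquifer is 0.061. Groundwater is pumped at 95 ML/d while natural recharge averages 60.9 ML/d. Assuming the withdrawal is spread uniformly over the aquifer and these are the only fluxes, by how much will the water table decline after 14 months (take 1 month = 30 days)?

Net abstraction = 95 − 60.9 = 34.1 ML/d
Q_net = 34.1 ML/d = 34100 m³/d
t = 14 months = 420 d
ΔV = Q × t = 34100 m³/d × 420 d = 1.432 × 10^7 m³
Δh = ΔV / (Sy × A) = 1.432 × 10^7 / (0.061 × 2.99 × 10^7) = 7.852 m

Δh ≈ 7.85 m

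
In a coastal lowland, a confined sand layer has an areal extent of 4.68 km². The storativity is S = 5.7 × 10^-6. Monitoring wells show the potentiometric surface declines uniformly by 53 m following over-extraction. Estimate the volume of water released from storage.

ΔV ≈ 1410 m³

A = 4.68 km² = 4.68 × 10^6 m²
ΔV = S × A × Δh = 5.7 × 10^-6 × 4.68 × 10^6 m² × 53 m = 1414 m³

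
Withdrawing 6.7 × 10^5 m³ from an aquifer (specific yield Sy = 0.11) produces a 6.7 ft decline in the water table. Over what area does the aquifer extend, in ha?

Δh = 6.7 ft = 2.042 m
A = ΔV / (Sy × Δh) = 6.7 × 10^5 / (0.11 × 2.042) = 2.983 × 10^6 m²
A = 2.983 × 10^6 m² = 298.3 ha

A ≈ 298 ha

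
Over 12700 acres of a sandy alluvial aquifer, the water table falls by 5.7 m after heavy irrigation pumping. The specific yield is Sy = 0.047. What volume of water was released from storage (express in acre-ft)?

A = 12700 acres = 5.14 × 10^7 m²
ΔV = Sy × A × Δh = 0.047 × 5.14 × 10^7 m² × 5.7 m = 1.377 × 10^7 m³
ΔV = 1.377 × 10^7 m³ = 11160 acre-ft

ΔV ≈ 11200 acre-ft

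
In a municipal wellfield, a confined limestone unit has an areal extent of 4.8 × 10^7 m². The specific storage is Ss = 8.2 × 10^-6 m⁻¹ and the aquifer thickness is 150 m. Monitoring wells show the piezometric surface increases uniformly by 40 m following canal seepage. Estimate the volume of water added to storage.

S = Ss × b = 8.2 × 10^-6 m⁻¹ × 150 m = 1.23 × 10^-3
ΔV = S × A × Δh = 0.00123 × 4.8 × 10^7 m² × 40 m = 2.362 × 10^6 m³

ΔV ≈ 2.36 × 10^6 m³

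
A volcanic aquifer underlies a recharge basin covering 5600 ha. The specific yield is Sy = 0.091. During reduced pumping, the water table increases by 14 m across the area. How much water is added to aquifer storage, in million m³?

ΔV ≈ 71.3 million m³

A = 5600 ha = 5.6 × 10^7 m²
ΔV = Sy × A × Δh = 0.091 × 5.6 × 10^7 m² × 14 m = 7.134 × 10^7 m³
ΔV = 7.134 × 10^7 m³ = 71.34 million m³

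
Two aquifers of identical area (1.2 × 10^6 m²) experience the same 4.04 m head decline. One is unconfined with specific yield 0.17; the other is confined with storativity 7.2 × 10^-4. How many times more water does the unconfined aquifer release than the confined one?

Unconfined: ΔV_u = Sy × A × Δh = 0.17 × 1.2 × 10^6 × 4.04 = 8.242 × 10^5 m³
Confined: ΔV_c = S × A × Δh = 7.2 × 10^-4 × 1.2 × 10^6 × 4.04 = 3491 m³
Ratio = ΔV_u / ΔV_c = Sy / S = 0.17 / 7.2 × 10^-4 = 236.1

ΔV_u / ΔV_c ≈ 236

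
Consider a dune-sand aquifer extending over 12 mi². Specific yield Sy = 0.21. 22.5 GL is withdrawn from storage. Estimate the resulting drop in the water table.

A = 12 mi² = 3.108 × 10^7 m²
ΔV = 22.5 GL = 2.25 × 10^7 m³
Δh = ΔV / (Sy × A) = 2.25 × 10^7 m³ / (0.21 × 3.108 × 10^7 m²) = 3.447 m

Δh ≈ 3.45 m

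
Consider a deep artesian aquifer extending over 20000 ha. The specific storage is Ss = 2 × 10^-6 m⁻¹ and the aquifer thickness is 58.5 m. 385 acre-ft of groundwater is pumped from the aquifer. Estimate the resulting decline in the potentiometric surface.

S = Ss × b = 2 × 10^-6 m⁻¹ × 58.5 m = 1.17 × 10^-4
A = 20000 ha = 2 × 10^8 m²
ΔV = 385 acre-ft = 4.749 × 10^5 m³
Δh = ΔV / (S × A) = 4.749 × 10^5 m³ / (1.17 × 10^-4 × 2 × 10^8 m²) = 20.29 m

Δh ≈ 20.3 m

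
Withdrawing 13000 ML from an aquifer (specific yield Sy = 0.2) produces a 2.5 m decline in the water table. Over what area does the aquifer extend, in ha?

ΔV = 13000 ML = 1.3 × 10^7 m³
A = ΔV / (Sy × Δh) = 1.3 × 10^7 / (0.2 × 2.5) = 2.6 × 10^7 m²
A = 2.6 × 10^7 m² = 2600 ha

A ≈ 2600 ha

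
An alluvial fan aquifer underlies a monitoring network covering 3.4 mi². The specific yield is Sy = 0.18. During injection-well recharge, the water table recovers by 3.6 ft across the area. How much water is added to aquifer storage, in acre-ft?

ΔV ≈ 1410 acre-ft

A = 3.4 mi² = 8.806 × 10^6 m²
Δh = 3.6 ft = 1.097 m
ΔV = Sy × A × Δh = 0.18 × 8.806 × 10^6 m² × 1.097 m = 1.739 × 10^6 m³
ΔV = 1.739 × 10^6 m³ = 1410 acre-ft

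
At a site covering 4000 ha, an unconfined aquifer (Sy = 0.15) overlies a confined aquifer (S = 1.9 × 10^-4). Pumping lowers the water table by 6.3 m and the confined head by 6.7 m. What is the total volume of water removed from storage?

ΔV ≈ 3.79 × 10^7 m³

A = 4000 ha = 4 × 10^7 m²
Unconfined: ΔV_u = Sy × A × Δh_u = 0.15 × 4 × 10^7 × 6.3 = 3.78 × 10^7 m³
Confined: ΔV_c = S × A × Δh_c = 1.9 × 10^-4 × 4 × 10^7 × 6.7 = 50920 m³
Total ΔV = 3.78 × 10^7 + 50920 = 3.785 × 10^7 m³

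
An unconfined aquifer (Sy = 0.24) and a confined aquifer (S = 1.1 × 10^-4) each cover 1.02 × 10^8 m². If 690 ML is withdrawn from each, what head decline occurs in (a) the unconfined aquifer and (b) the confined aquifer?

Δh_u ≈ 0.0282 m; Δh_c ≈ 61.5 m

ΔV = 690 ML = 6.9 × 10^5 m³
Unconfined: Δh_u = ΔV/(Sy·A) = 6.9 × 10^5/(0.24 × 1.02 × 10^8) = 0.02819 m
Confined: Δh_c = ΔV/(S·A) = 6.9 × 10^5/(1.1 × 10^-4 × 1.02 × 10^8) = 61.5 m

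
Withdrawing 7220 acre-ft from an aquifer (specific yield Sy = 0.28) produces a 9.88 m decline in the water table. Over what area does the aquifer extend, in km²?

A ≈ 3.22 km²

ΔV = 7220 acre-ft = 8.906 × 10^6 m³
A = ΔV / (Sy × Δh) = 8.906 × 10^6 / (0.28 × 9.88) = 3.219 × 10^6 m²
A = 3.219 × 10^6 m² = 3.219 km²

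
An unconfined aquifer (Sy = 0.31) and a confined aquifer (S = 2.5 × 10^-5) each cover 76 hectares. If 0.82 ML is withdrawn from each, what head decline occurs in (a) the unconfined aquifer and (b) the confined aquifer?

A = 76 hectares = 7.6 × 10^5 m²
ΔV = 0.82 ML = 820 m³
Unconfined: Δh_u = ΔV/(Sy·A) = 820/(0.31 × 7.6 × 10^5) = 0.00348 m
Confined: Δh_c = ΔV/(S·A) = 820/(2.5 × 10^-5 × 7.6 × 10^5) = 43.16 m

Δh_u ≈ 0.00348 m; Δh_c ≈ 43.2 m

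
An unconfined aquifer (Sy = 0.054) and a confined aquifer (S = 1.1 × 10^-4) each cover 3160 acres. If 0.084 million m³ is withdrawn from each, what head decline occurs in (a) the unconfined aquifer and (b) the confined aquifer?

Δh_u ≈ 0.122 m; Δh_c ≈ 59.7 m

A = 3160 acres = 1.279 × 10^7 m²
ΔV = 0.084 million m³ = 84000 m³
Unconfined: Δh_u = ΔV/(Sy·A) = 84000/(0.054 × 1.279 × 10^7) = 0.1216 m
Confined: Δh_c = ΔV/(S·A) = 84000/(1.1 × 10^-4 × 1.279 × 10^7) = 59.71 m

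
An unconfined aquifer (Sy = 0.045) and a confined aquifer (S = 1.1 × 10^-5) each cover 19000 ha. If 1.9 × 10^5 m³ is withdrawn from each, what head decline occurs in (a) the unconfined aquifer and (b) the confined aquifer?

A = 19000 ha = 1.9 × 10^8 m²
Unconfined: Δh_u = ΔV/(Sy·A) = 1.9 × 10^5/(0.045 × 1.9 × 10^8) = 0.02222 m
Confined: Δh_c = ΔV/(S·A) = 1.9 × 10^5/(1.1 × 10^-5 × 1.9 × 10^8) = 90.91 m

Δh_u ≈ 0.0222 m; Δh_c ≈ 90.9 m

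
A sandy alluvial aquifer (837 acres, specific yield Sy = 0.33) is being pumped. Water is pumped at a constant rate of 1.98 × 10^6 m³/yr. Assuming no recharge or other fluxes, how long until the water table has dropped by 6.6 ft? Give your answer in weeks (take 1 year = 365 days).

A = 837 acres = 3.387 × 10^6 m²
Δh = 6.6 ft = 2.012 m
ΔV = Sy × A × Δh = 0.33 × 3.387 × 10^6 × 2.012 = 2.249 × 10^6 m³
Q = 1.98 × 10^6 m³/yr = 5425 m³/d
t = ΔV / Q = 2.249 × 10^6 m³ / 5425 m³/d = 414.5 d
t = 414.5 d ≈ 59.22 weeks

t ≈ 59.2 weeks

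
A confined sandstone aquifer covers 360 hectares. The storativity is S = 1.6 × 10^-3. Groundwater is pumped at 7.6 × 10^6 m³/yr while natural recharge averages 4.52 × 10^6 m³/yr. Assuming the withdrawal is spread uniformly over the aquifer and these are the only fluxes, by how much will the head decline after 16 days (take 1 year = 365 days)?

A = 360 hectares = 3.6 × 10^6 m²
Net abstraction = 7.6 × 10^6 − 4.52 × 10^6 = 3.08 × 10^6 m³/yr
Q_net = 3.08 × 10^6 m³/yr = 8438 m³/d
ΔV = Q × t = 8438 m³/d × 16 d = 1.35 × 10^5 m³
Δh = ΔV / (S × A) = 1.35 × 10^5 / (0.0016 × 3.6 × 10^6) = 23.44 m

Δh ≈ 23.4 m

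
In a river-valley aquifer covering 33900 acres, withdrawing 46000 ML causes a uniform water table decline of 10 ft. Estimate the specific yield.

Sy ≈ 0.11

A = 33900 acres = 1.372 × 10^8 m²
Δh = 10 ft = 3.048 m
ΔV = 46000 ML = 4.6 × 10^7 m³
Sy = ΔV / (A × Δh) = 4.6 × 10^7 m³ / (1.372 × 10^8 m² × 3.048 m) = 0.11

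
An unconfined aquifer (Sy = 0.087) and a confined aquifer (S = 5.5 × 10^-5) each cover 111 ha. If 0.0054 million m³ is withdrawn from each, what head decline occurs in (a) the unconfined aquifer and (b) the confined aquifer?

A = 111 ha = 1.11 × 10^6 m²
ΔV = 0.0054 million m³ = 5400 m³
Unconfined: Δh_u = ΔV/(Sy·A) = 5400/(0.087 × 1.11 × 10^6) = 0.05592 m
Confined: Δh_c = ΔV/(S·A) = 5400/(5.5 × 10^-5 × 1.11 × 10^6) = 88.45 m

Δh_u ≈ 0.0559 m; Δh_c ≈ 88.5 m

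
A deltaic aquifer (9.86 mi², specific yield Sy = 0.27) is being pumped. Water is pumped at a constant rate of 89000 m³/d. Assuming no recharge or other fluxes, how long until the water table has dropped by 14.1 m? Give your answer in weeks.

A = 9.86 mi² = 2.554 × 10^7 m²
ΔV = Sy × A × Δh = 0.27 × 2.554 × 10^7 × 14.1 = 9.722 × 10^7 m³
t = ΔV / Q = 9.722 × 10^7 m³ / 89000 m³/d = 1092 d
t = 1092 d ≈ 156.1 weeks

t ≈ 156 weeks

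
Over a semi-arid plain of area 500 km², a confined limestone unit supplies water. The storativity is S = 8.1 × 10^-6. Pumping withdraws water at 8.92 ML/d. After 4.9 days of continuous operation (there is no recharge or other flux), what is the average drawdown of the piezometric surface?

Δh ≈ 10.8 m

A = 500 km² = 5 × 10^8 m²
Q = 8.92 ML/d = 8920 m³/d
ΔV = Q × t = 8920 m³/d × 4.9 d = 43710 m³
Δh = ΔV / (S × A) = 43710 / (8.1 × 10^-6 × 5 × 10^8) = 10.79 m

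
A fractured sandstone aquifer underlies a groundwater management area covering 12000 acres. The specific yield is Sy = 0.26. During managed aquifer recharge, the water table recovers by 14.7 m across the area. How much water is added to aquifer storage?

A = 12000 acres = 4.856 × 10^7 m²
ΔV = Sy × A × Δh = 0.26 × 4.856 × 10^7 m² × 14.7 m = 1.856 × 10^8 m³

ΔV ≈ 1.86 × 10^8 m³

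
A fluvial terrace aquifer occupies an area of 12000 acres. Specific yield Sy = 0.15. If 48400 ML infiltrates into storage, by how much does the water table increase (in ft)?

A = 12000 acres = 4.856 × 10^7 m²
ΔV = 48400 ML = 4.84 × 10^7 m³
Δh = ΔV / (Sy × A) = 4.84 × 10^7 m³ / (0.15 × 4.856 × 10^7 m²) = 6.644 m
Δh = 6.644 m = 21.8 ft

Δh ≈ 21.8 ft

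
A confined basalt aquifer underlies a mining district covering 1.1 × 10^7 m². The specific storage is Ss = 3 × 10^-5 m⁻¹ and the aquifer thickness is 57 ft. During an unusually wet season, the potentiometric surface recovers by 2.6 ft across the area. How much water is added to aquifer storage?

ΔV ≈ 4540 m³

b = 57 ft = 17.37 m
S = Ss × b = 3 × 10^-5 m⁻¹ × 17.37 m = 5.212 × 10^-4
Δh = 2.6 ft = 0.7925 m
ΔV = S × A × Δh = 5.212 × 10^-4 × 1.1 × 10^7 m² × 0.7925 m = 4544 m³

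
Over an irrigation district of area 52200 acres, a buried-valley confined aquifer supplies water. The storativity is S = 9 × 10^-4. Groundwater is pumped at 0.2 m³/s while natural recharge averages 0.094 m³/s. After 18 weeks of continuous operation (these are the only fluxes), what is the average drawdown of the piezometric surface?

Δh ≈ 6.07 m

A = 52200 acres = 2.112 × 10^8 m²
Net abstraction = 0.2 − 0.094 = 0.106 m³/s
Q_net = 0.106 m³/s = 9158 m³/d
t = 18 weeks = 126 d
ΔV = Q × t = 9158 m³/d × 126 d = 1.154 × 10^6 m³
Δh = ΔV / (S × A) = 1.154 × 10^6 / (9 × 10^-4 × 2.112 × 10^8) = 6.07 m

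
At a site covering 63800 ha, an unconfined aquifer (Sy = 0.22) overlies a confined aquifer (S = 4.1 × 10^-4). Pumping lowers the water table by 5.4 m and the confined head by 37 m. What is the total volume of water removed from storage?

ΔV ≈ 7.68 × 10^8 m³

A = 63800 ha = 6.38 × 10^8 m²
Unconfined: ΔV_u = Sy × A × Δh_u = 0.22 × 6.38 × 10^8 × 5.4 = 7.579 × 10^8 m³
Confined: ΔV_c = S × A × Δh_c = 4.1 × 10^-4 × 6.38 × 10^8 × 37 = 9.678 × 10^6 m³
Total ΔV = 7.579 × 10^8 + 9.678 × 10^6 = 7.676 × 10^8 m³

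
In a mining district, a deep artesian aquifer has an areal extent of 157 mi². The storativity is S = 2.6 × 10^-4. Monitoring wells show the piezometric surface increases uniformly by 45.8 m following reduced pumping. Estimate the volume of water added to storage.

A = 157 mi² = 4.066 × 10^8 m²
ΔV = S × A × Δh = 2.6 × 10^-4 × 4.066 × 10^8 m² × 45.8 m = 4.842 × 10^6 m³

ΔV ≈ 4.84 × 10^6 m³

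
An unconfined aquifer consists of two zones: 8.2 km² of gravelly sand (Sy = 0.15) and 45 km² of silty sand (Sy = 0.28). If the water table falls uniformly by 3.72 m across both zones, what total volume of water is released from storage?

ΔV ≈ 5.14 × 10^7 m³

A₁ = 8.2 km² = 8.2 × 10^6 m²; A₂ = 45 km² = 4.5 × 10^7 m²
ΔV₁ = 0.15 × 8.2 × 10^6 × 3.72 = 4.576 × 10^6 m³
ΔV₂ = 0.28 × 4.5 × 10^7 × 3.72 = 4.687 × 10^7 m³
ΔV = ΔV₁ + ΔV₂ = 5.145 × 10^7 m³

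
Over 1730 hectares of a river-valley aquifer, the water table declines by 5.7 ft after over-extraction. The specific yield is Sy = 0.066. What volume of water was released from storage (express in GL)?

ΔV ≈ 1.98 GL

A = 1730 hectares = 1.73 × 10^7 m²
Δh = 5.7 ft = 1.737 m
ΔV = Sy × A × Δh = 0.066 × 1.73 × 10^7 m² × 1.737 m = 1.984 × 10^6 m³
ΔV = 1.984 × 10^6 m³ = 1.984 GL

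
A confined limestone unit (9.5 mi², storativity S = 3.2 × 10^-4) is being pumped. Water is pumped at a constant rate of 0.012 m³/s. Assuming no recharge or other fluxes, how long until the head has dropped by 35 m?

t ≈ 266 days

A = 9.5 mi² = 2.46 × 10^7 m²
ΔV = S × A × Δh = 3.2 × 10^-4 × 2.46 × 10^7 × 35 = 2.756 × 10^5 m³
Q = 0.012 m³/s = 1037 m³/d
t = ΔV / Q = 2.756 × 10^5 m³ / 1037 m³/d = 265.8 d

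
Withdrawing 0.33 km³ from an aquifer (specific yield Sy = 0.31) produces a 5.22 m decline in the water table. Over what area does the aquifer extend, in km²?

ΔV = 0.33 km³ = 3.3 × 10^8 m³
A = ΔV / (Sy × Δh) = 3.3 × 10^8 / (0.31 × 5.22) = 2.039 × 10^8 m²
A = 2.039 × 10^8 m² = 203.9 km²

A ≈ 204 km²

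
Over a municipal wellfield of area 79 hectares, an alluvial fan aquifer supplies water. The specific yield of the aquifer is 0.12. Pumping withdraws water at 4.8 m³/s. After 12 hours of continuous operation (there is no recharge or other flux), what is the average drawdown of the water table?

Δh ≈ 2.19 m

A = 79 hectares = 7.9 × 10^5 m²
Q = 4.8 m³/s = 4.147 × 10^5 m³/d
t = 12 hours = 0.5 d
ΔV = Q × t = 4.147 × 10^5 m³/d × 0.5 d = 2.074 × 10^5 m³
Δh = ΔV / (Sy × A) = 2.074 × 10^5 / (0.12 × 7.9 × 10^5) = 2.187 m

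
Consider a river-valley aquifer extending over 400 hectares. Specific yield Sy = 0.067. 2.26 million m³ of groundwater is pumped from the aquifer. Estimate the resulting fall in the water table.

A = 400 hectares = 4 × 10^6 m²
ΔV = 2.26 million m³ = 2.26 × 10^6 m³
Δh = ΔV / (Sy × A) = 2.26 × 10^6 m³ / (0.067 × 4 × 10^6 m²) = 8.433 m

Δh ≈ 8.43 m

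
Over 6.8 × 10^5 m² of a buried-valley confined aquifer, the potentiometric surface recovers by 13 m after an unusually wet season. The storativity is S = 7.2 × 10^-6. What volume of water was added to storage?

ΔV = S × A × Δh = 7.2 × 10^-6 × 6.8 × 10^5 m² × 13 m = 63.65 m³

ΔV ≈ 63.6 m³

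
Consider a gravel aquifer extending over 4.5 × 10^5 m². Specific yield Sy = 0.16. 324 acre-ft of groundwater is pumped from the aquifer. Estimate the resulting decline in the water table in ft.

Δh ≈ 18.2 ft

ΔV = 324 acre-ft = 3.996 × 10^5 m³
Δh = ΔV / (Sy × A) = 3.996 × 10^5 m³ / (0.16 × 4.5 × 10^5 m²) = 5.551 m
Δh = 5.551 m = 18.21 ft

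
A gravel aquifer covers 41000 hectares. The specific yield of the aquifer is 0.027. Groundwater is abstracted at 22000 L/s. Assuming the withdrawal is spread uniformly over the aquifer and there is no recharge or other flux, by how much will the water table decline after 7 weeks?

Δh ≈ 8.41 m

A = 41000 hectares = 4.1 × 10^8 m²
Q = 22000 L/s = 1.901 × 10^6 m³/d
t = 7 weeks = 49 d
ΔV = Q × t = 1.901 × 10^6 m³/d × 49 d = 9.314 × 10^7 m³
Δh = ΔV / (Sy × A) = 9.314 × 10^7 / (0.027 × 4.1 × 10^8) = 8.414 m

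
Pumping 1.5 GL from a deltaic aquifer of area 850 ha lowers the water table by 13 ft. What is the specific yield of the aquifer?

A = 850 ha = 8.5 × 10^6 m²
Δh = 13 ft = 3.962 m
ΔV = 1.5 GL = 1.5 × 10^6 m³
Sy = ΔV / (A × Δh) = 1.5 × 10^6 m³ / (8.5 × 10^6 m² × 3.962 m) = 0.04454

Sy ≈ 0.045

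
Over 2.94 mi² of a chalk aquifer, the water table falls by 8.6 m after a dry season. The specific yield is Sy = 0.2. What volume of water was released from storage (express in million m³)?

ΔV ≈ 13.1 million m³

A = 2.94 mi² = 7.615 × 10^6 m²
ΔV = Sy × A × Δh = 0.2 × 7.615 × 10^6 m² × 8.6 m = 1.31 × 10^7 m³
ΔV = 1.31 × 10^7 m³ = 13.1 million m³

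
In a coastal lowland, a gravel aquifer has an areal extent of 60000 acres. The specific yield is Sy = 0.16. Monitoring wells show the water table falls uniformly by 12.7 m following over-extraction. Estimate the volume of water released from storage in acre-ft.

A = 60000 acres = 2.428 × 10^8 m²
ΔV = Sy × A × Δh = 0.16 × 2.428 × 10^8 m² × 12.7 m = 4.934 × 10^8 m³
ΔV = 4.934 × 10^8 m³ = 4 × 10^5 acre-ft

ΔV ≈ 4 × 10^5 acre-ft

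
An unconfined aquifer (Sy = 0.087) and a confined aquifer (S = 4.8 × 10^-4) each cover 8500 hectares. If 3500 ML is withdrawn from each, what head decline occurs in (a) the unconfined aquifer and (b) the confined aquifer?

A = 8500 hectares = 8.5 × 10^7 m²
ΔV = 3500 ML = 3.5 × 10^6 m³
Unconfined: Δh_u = ΔV/(Sy·A) = 3.5 × 10^6/(0.087 × 8.5 × 10^7) = 0.4733 m
Confined: Δh_c = ΔV/(S·A) = 3.5 × 10^6/(4.8 × 10^-4 × 8.5 × 10^7) = 85.78 m

Δh_u ≈ 0.473 m; Δh_c ≈ 85.8 m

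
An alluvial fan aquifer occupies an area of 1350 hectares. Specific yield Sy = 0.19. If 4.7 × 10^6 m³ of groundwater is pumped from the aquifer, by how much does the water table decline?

A = 1350 hectares = 1.35 × 10^7 m²
Δh = ΔV / (Sy × A) = 4.7 × 10^6 m³ / (0.19 × 1.35 × 10^7 m²) = 1.832 m

Δh ≈ 1.83 m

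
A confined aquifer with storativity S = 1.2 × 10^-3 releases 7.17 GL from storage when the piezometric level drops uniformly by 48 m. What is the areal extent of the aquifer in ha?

A ≈ 12400 ha

ΔV = 7.17 GL = 7.17 × 10^6 m³
A = ΔV / (S × Δh) = 7.17 × 10^6 / (0.0012 × 48) = 1.245 × 10^8 m²
A = 1.245 × 10^8 m² = 12450 ha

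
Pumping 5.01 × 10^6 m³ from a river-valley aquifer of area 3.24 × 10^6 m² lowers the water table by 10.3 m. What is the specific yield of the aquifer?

Sy = ΔV / (A × Δh) = 5.01 × 10^6 m³ / (3.24 × 10^6 m² × 10.3 m) = 0.1501

Sy ≈ 0.15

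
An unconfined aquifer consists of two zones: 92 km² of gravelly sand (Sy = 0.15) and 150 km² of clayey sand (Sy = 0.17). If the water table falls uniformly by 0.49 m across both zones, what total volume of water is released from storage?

A₁ = 92 km² = 9.2 × 10^7 m²; A₂ = 150 km² = 1.5 × 10^8 m²
ΔV₁ = 0.15 × 9.2 × 10^7 × 0.49 = 6.762 × 10^6 m³
ΔV₂ = 0.17 × 1.5 × 10^8 × 0.49 = 1.25 × 10^7 m³
ΔV = ΔV₁ + ΔV₂ = 1.926 × 10^7 m³

ΔV ≈ 1.93 × 10^7 m³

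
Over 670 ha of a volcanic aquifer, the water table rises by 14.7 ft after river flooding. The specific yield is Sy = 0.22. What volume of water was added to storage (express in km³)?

A = 670 ha = 6.7 × 10^6 m²
Δh = 14.7 ft = 4.481 m
ΔV = Sy × A × Δh = 0.22 × 6.7 × 10^6 m² × 4.481 m = 6.604 × 10^6 m³
ΔV = 6.604 × 10^6 m³ = 0.006604 km³

ΔV ≈ 0.0066 km³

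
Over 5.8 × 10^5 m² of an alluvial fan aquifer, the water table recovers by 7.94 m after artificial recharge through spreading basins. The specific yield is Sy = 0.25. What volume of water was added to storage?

ΔV ≈ 1.15 × 10^6 m³

ΔV = Sy × A × Δh = 0.25 × 5.8 × 10^5 m² × 7.94 m = 1.151 × 10^6 m³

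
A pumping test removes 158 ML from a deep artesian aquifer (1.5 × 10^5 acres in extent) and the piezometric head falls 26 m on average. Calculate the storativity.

A = 1.5 × 10^5 acres = 6.07 × 10^8 m²
ΔV = 158 ML = 1.58 × 10^5 m³
S = ΔV / (A × Δh) = 1.58 × 10^5 m³ / (6.07 × 10^8 m² × 26 m) = 1.001 × 10^-5

S ≈ 1 × 10^-5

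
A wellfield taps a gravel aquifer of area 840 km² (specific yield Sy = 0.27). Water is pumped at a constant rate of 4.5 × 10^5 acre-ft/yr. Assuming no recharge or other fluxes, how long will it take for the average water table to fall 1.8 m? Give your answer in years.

t ≈ 0.735 years

A = 840 km² = 8.4 × 10^8 m²
ΔV = Sy × A × Δh = 0.27 × 8.4 × 10^8 × 1.8 = 4.082 × 10^8 m³
Q = 4.5 × 10^5 acre-ft/yr = 1.521 × 10^6 m³/d
t = ΔV / Q = 4.082 × 10^8 m³ / 1.521 × 10^6 m³/d = 268.4 d
t = 268.4 d ≈ 0.7355 years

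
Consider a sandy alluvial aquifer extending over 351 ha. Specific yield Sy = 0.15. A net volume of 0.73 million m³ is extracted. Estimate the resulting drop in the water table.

Δh ≈ 1.39 m

A = 351 ha = 3.51 × 10^6 m²
ΔV = 0.73 million m³ = 7.3 × 10^5 m³
Δh = ΔV / (Sy × A) = 7.3 × 10^5 m³ / (0.15 × 3.51 × 10^6 m²) = 1.387 m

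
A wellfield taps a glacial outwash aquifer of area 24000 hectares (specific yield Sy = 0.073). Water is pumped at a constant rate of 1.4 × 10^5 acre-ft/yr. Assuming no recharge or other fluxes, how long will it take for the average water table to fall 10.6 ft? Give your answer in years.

A = 24000 hectares = 2.4 × 10^8 m²
Δh = 10.6 ft = 3.231 m
ΔV = Sy × A × Δh = 0.073 × 2.4 × 10^8 × 3.231 = 5.661 × 10^7 m³
Q = 1.4 × 10^5 acre-ft/yr = 4.731 × 10^5 m³/d
t = ΔV / Q = 5.661 × 10^7 m³ / 4.731 × 10^5 m³/d = 119.6 d
t = 119.6 d ≈ 0.3278 years

t ≈ 0.328 years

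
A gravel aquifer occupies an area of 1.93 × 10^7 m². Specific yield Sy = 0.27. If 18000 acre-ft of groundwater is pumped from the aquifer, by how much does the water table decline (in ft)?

Δh ≈ 14 ft

ΔV = 18000 acre-ft = 2.22 × 10^7 m³
Δh = ΔV / (Sy × A) = 2.22 × 10^7 m³ / (0.27 × 1.93 × 10^7 m²) = 4.261 m
Δh = 4.261 m = 13.98 ft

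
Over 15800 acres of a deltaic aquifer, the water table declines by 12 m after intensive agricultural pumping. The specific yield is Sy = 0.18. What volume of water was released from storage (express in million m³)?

A = 15800 acres = 6.394 × 10^7 m²
ΔV = Sy × A × Δh = 0.18 × 6.394 × 10^7 m² × 12 m = 1.381 × 10^8 m³
ΔV = 1.381 × 10^8 m³ = 138.1 million m³

ΔV ≈ 138 million m³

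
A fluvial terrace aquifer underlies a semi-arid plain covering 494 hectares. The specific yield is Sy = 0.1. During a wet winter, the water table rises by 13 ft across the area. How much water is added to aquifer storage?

ΔV ≈ 1.96 × 10^6 m³

A = 494 hectares = 4.94 × 10^6 m²
Δh = 13 ft = 3.962 m
ΔV = Sy × A × Δh = 0.1 × 4.94 × 10^6 m² × 3.962 m = 1.957 × 10^6 m³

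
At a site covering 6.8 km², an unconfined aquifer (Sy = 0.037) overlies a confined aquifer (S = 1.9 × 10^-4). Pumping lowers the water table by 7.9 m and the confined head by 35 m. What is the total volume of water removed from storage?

ΔV ≈ 2.03 × 10^6 m³

A = 6.8 km² = 6.8 × 10^6 m²
Unconfined: ΔV_u = Sy × A × Δh_u = 0.037 × 6.8 × 10^6 × 7.9 = 1.988 × 10^6 m³
Confined: ΔV_c = S × A × Δh_c = 1.9 × 10^-4 × 6.8 × 10^6 × 35 = 45220 m³
Total ΔV = 1.988 × 10^6 + 45220 = 2.033 × 10^6 m³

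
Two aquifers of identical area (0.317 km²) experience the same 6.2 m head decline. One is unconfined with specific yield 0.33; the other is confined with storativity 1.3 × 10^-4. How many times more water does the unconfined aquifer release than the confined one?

ΔV_u / ΔV_c ≈ 2540

A = 0.317 km² = 3.17 × 10^5 m²
Unconfined: ΔV_u = Sy × A × Δh = 0.33 × 3.17 × 10^5 × 6.2 = 6.486 × 10^5 m³
Confined: ΔV_c = S × A × Δh = 1.3 × 10^-4 × 3.17 × 10^5 × 6.2 = 255.5 m³
Ratio = ΔV_u / ΔV_c = Sy / S = 0.33 / 1.3 × 10^-4 = 2538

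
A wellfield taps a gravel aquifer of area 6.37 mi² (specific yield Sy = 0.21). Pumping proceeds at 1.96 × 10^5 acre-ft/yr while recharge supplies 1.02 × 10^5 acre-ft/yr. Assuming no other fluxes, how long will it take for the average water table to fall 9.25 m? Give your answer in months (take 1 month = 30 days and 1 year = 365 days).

A = 6.37 mi² = 1.65 × 10^7 m²
ΔV = Sy × A × Δh = 0.21 × 1.65 × 10^7 × 9.25 = 3.205 × 10^7 m³
Net withdrawal = 1.96 × 10^5 − 1.02 × 10^5 = 94000 acre-ft/yr = 3.177 × 10^5 m³/d
t = ΔV / Q = 3.205 × 10^7 m³ / 3.177 × 10^5 m³/d = 100.9 d
t = 100.9 d ≈ 3.363 months

t ≈ 3.36 months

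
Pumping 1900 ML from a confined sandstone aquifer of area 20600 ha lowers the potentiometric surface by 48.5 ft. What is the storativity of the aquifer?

S ≈ 6.2 × 10^-4

A = 20600 ha = 2.06 × 10^8 m²
Δh = 48.5 ft = 14.78 m
ΔV = 1900 ML = 1.9 × 10^6 m³
S = ΔV / (A × Δh) = 1.9 × 10^6 m³ / (2.06 × 10^8 m² × 14.78 m) = 6.239 × 10^-4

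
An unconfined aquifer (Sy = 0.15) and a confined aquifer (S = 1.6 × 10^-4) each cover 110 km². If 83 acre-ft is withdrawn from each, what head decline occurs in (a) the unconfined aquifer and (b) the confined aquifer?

A = 110 km² = 1.1 × 10^8 m²
ΔV = 83 acre-ft = 1.024 × 10^5 m³
Unconfined: Δh_u = ΔV/(Sy·A) = 1.024 × 10^5/(0.15 × 1.1 × 10^8) = 0.006205 m
Confined: Δh_c = ΔV/(S·A) = 1.024 × 10^5/(1.6 × 10^-4 × 1.1 × 10^8) = 5.817 m

Δh_u ≈ 0.0062 m; Δh_c ≈ 5.82 m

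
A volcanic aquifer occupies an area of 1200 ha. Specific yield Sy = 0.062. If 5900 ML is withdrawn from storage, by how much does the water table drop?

A = 1200 ha = 1.2 × 10^7 m²
ΔV = 5900 ML = 5.9 × 10^6 m³
Δh = ΔV / (Sy × A) = 5.9 × 10^6 m³ / (0.062 × 1.2 × 10^7 m²) = 7.93 m

Δh ≈ 7.93 m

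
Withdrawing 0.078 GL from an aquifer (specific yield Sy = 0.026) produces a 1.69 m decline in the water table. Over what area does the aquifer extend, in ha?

A ≈ 178 ha

ΔV = 0.078 GL = 78000 m³
A = ΔV / (Sy × Δh) = 78000 / (0.026 × 1.69) = 1.775 × 10^6 m²
A = 1.775 × 10^6 m² = 177.5 ha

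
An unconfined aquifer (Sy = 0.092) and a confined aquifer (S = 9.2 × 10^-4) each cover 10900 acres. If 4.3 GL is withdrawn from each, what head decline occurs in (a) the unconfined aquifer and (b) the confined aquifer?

Δh_u ≈ 1.06 m; Δh_c ≈ 106 m

A = 10900 acres = 4.411 × 10^7 m²
ΔV = 4.3 GL = 4.3 × 10^6 m³
Unconfined: Δh_u = ΔV/(Sy·A) = 4.3 × 10^6/(0.092 × 4.411 × 10^7) = 1.06 m
Confined: Δh_c = ΔV/(S·A) = 4.3 × 10^6/(9.2 × 10^-4 × 4.411 × 10^7) = 106 m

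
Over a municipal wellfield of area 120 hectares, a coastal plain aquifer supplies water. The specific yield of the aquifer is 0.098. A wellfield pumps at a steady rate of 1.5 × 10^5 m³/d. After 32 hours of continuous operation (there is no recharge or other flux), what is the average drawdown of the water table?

A = 120 hectares = 1.2 × 10^6 m²
t = 32 hours = 1.333 d
ΔV = Q × t = 1.5 × 10^5 m³/d × 1.333 d = 2 × 10^5 m³
Δh = ΔV / (Sy × A) = 2 × 10^5 / (0.098 × 1.2 × 10^6) = 1.701 m

Δh ≈ 1.7 m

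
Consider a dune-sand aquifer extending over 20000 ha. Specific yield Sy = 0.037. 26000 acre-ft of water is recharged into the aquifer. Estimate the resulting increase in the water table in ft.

Δh ≈ 14.2 ft

A = 20000 ha = 2 × 10^8 m²
ΔV = 26000 acre-ft = 3.207 × 10^7 m³
Δh = ΔV / (Sy × A) = 3.207 × 10^7 m³ / (0.037 × 2 × 10^8 m²) = 4.334 m
Δh = 4.334 m = 14.22 ft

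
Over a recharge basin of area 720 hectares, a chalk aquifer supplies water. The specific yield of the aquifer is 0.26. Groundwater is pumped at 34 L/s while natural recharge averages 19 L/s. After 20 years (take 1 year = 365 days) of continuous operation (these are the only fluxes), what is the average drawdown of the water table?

A = 720 hectares = 7.2 × 10^6 m²
Net abstraction = 34 − 19 = 15 L/s
Q_net = 15 L/s = 1296 m³/d
t = 20 years = 7300 d
ΔV = Q × t = 1296 m³/d × 7300 d = 9.461 × 10^6 m³
Δh = ΔV / (Sy × A) = 9.461 × 10^6 / (0.26 × 7.2 × 10^6) = 5.054 m

Δh ≈ 5.05 m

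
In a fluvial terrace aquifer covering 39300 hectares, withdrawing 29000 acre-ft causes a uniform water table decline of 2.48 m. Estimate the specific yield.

A = 39300 hectares = 3.93 × 10^8 m²
ΔV = 29000 acre-ft = 3.577 × 10^7 m³
Sy = ΔV / (A × Δh) = 3.577 × 10^7 m³ / (3.93 × 10^8 m² × 2.48 m) = 0.0367

Sy ≈ 0.037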